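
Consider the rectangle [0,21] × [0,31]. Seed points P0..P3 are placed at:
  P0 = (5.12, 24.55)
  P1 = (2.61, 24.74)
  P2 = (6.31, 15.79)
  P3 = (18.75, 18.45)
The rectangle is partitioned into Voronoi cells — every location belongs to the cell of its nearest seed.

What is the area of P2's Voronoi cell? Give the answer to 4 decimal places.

Area of P2's cell: 281.6562

1. box [0,21]×[0,31]: [(0, 0) (21, 0) (21, 31) (0, 31)]
2. ⊥bis P2·P0 via (5.715,20.17): [(0, 19.3936) (0, 0) (21, 0) (21, 22.2464)]  |A|=437.2204
3. ⊥bis P2·P1 via (4.46,20.265): [(3.5035, 19.8696) (0, 18.4212) (0, 0) (21, 0) (21, 22.2464)]  |A|=435.5169
4. ⊥bis P2·P3 via (12.53,17.12): [(11.7039, 20.9836) (3.5035, 19.8696) (0, 18.4212) (0, 0) (16.1907, 0)]  |A|=281.6562
5. canonical 5-gon: [(11.7039, 20.9836) (3.5035, 19.8696) (0, 18.4212) (0, 0) (16.1907, 0)]
6. shoelace: 281.6562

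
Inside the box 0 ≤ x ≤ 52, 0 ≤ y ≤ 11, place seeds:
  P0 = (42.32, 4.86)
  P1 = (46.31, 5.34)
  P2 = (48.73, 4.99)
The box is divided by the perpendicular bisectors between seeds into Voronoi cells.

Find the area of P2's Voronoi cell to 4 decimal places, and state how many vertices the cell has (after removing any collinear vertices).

1. box [0,52]×[0,11]: [(0, 0) (52, 0) (52, 11) (0, 11)]
2. ⊥bis P2·P0 via (45.525,4.925): [(45.6249, 0) (52, 0) (52, 11) (45.4018, 11)]  |A|=71.3533
3. ⊥bis P2·P1 via (47.52,5.165): [(46.773, 0) (52, 0) (52, 11) (48.3639, 11)]  |A|=48.747
4. canonical 4-gon: [(46.773, 0) (52, 0) (52, 11) (48.3639, 11)]
5. shoelace: 48.747

Area of P2's cell: 48.7470 (4 vertices)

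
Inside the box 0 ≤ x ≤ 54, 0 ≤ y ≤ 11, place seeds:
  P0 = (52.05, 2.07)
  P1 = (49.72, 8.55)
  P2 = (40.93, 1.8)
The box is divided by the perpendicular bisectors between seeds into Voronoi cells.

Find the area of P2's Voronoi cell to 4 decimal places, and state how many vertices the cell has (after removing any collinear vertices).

Area of P2's cell: 490.7004 (5 vertices)

1. box [0,54]×[0,11]: [(0, 0) (54, 0) (54, 11) (0, 11)]
2. ⊥bis P2·P0 via (46.49,1.935): [(0, 0) (46.537, 0) (46.2699, 11) (0, 11)]  |A|=510.4378
3. ⊥bis P2·P1 via (45.325,5.175): [(0, 0) (46.537, 0) (46.4468, 3.7142) (40.8519, 11) (0, 11)]  |A|=490.7004
4. canonical 5-gon: [(0, 0) (46.537, 0) (46.4468, 3.7142) (40.8519, 11) (0, 11)]
5. shoelace: 490.7004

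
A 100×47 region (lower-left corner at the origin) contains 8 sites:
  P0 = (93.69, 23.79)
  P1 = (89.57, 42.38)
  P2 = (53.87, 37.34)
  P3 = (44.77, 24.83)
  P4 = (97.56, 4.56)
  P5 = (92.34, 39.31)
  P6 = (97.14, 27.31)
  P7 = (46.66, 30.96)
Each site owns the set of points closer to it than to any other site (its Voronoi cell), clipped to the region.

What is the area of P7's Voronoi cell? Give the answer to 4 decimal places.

1. box [0,100]×[0,47]: [(0, 0) (100, 0) (100, 47) (0, 47)]
2. ⊥bis P7·P0 via (70.175,27.375): [(0, 0) (66.0015, 0) (73.1669, 47) (0, 47)]  |A|=3270.459
3. ⊥bis P7·P1 via (68.115,36.67): [(0, 0) (66.0015, 0) (70.3257, 28.3634) (65.3658, 47) (0, 47)]  |A|=3197.7656
4. ⊥bis P7·P2 via (50.265,34.15): [(0, 0) (66.0015, 0) (68.1299, 13.9609) (38.8943, 47) (0, 47)]  |A|=2704.2902
5. ⊥bis P7·P3 via (45.715,27.895): [(0, 41.9898) (59.5837, 23.619) (38.8943, 47) (0, 47)]  |A|=603.9552
6. ⊥bis P7·P4 via (72.11,17.76): [(0, 41.9898) (59.5837, 23.619) (38.8943, 47) (0, 47)]  |A|=603.9552
7. ⊥bis P7·P5 via (69.5,35.135): [(0, 41.9898) (59.5837, 23.619) (38.8943, 47) (0, 47)]  |A|=603.9552
8. ⊥bis P7·P6 via (71.9,29.135): [(0, 41.9898) (59.5837, 23.619) (38.8943, 47) (0, 47)]  |A|=603.9552
9. canonical 4-gon: [(0, 41.9898) (59.5837, 23.619) (38.8943, 47) (0, 47)]
10. shoelace: 603.9552

Area of P7's cell: 603.9552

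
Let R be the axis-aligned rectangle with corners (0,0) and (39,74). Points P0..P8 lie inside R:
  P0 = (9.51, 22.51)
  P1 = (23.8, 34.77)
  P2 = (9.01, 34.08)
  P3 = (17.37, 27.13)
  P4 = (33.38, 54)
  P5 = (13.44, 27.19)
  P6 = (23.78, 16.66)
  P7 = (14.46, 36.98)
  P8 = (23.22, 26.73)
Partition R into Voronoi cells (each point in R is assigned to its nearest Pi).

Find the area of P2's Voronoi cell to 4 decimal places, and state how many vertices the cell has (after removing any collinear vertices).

1. box [0,39]×[0,74]: [(0, 0) (39, 0) (39, 74) (0, 74)]
2. ⊥bis P2·P0 via (9.26,28.295): [(0, 27.8948) (39, 29.5802) (39, 74) (0, 74)]  |A|=1765.2366
3. ⊥bis P2·P1 via (16.405,34.425): [(0, 27.8948) (16.676, 28.6155) (14.5587, 74) (0, 74)]  |A|=714.7955
4. ⊥bis P2·P3 via (13.19,30.605): [(0, 27.8948) (11.3445, 28.3851) (16.4029, 34.4697) (14.5587, 74) (0, 74)]  |A|=699.1579
5. ⊥bis P2·P4 via (21.195,44.04): [(0, 69.9698) (0, 27.8948) (11.3445, 28.3851) (16.4029, 34.4697) (15.6393, 50.8368)]  |A|=499.0299
6. ⊥bis P2·P5 via (11.225,30.635): [(0, 69.9698) (0, 27.8948) (7.4649, 28.2174) (15.5, 33.3837) (16.4029, 34.4697) (15.6393, 50.8368)]  |A|=489.6821
7. ⊥bis P2·P6 via (16.395,25.37): [(0, 69.9698) (0, 27.8948) (7.4649, 28.2174) (15.5, 33.3837) (16.4029, 34.4697) (15.6393, 50.8368)]  |A|=489.6821
8. ⊥bis P2·P7 via (11.735,35.53): [(0, 57.5837) (0, 27.8948) (7.4649, 28.2174) (13.5457, 32.1271)]  |A|=214.6904
9. ⊥bis P2·P8 via (16.115,30.405): [(0, 57.5837) (0, 27.8948) (7.4649, 28.2174) (13.5457, 32.1271)]  |A|=214.6904
10. canonical 4-gon: [(0, 57.5837) (0, 27.8948) (7.4649, 28.2174) (13.5457, 32.1271)]
11. shoelace: 214.6904

Area of P2's cell: 214.6904 (4 vertices)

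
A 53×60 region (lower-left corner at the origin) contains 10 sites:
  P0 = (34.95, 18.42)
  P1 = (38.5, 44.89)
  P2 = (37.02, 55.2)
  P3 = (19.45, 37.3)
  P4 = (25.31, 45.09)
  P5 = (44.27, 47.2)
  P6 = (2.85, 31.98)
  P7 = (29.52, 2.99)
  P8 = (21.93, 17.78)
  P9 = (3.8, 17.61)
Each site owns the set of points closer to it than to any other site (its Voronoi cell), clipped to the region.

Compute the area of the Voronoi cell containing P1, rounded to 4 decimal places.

1. box [0,53]×[0,60]: [(0, 0) (53, 0) (53, 60) (0, 60)]
2. ⊥bis P1·P0 via (36.725,31.655): [(0, 36.5803) (53, 29.4723) (53, 60) (0, 60)]  |A|=1429.6052
3. ⊥bis P1·P2 via (37.76,50.045): [(0, 44.6246) (0, 36.5803) (53, 29.4723) (53, 52.2327)]  |A|=816.3225
4. ⊥bis P1·P3 via (28.975,41.095): [(26.0773, 48.3679) (32.511, 32.2202) (53, 29.4723) (53, 52.2327)]  |A|=462.9729
5. ⊥bis P1·P4 via (31.905,44.99): [(31.969, 49.2137) (31.7407, 34.1535) (32.511, 32.2202) (53, 29.4723) (53, 52.2327)]  |A|=418.7037
6. ⊥bis P1·P5 via (41.385,46.045): [(39.6736, 50.3197) (31.969, 49.2137) (31.7407, 34.1535) (32.511, 32.2202) (47.7373, 30.1781)]  |A|=216.8927
7. ⊥bis P1·P6 via (20.675,38.435): [(39.6736, 50.3197) (31.969, 49.2137) (31.7407, 34.1535) (32.511, 32.2202) (47.7373, 30.1781)]  |A|=216.8927
8. ⊥bis P1·P7 via (34.01,23.94): [(39.6736, 50.3197) (31.969, 49.2137) (31.7407, 34.1535) (32.511, 32.2202) (47.7373, 30.1781)]  |A|=216.8927
9. ⊥bis P1·P8 via (30.215,31.335): [(39.6736, 50.3197) (31.969, 49.2137) (31.7407, 34.1535) (32.511, 32.2202) (47.7373, 30.1781)]  |A|=216.8927
10. ⊥bis P1·P9 via (21.15,31.25): [(39.6736, 50.3197) (31.969, 49.2137) (31.7407, 34.1535) (32.511, 32.2202) (47.7373, 30.1781)]  |A|=216.8927
11. canonical 5-gon: [(39.6736, 50.3197) (31.969, 49.2137) (31.7407, 34.1535) (32.511, 32.2202) (47.7373, 30.1781)]
12. shoelace: 216.8927

Area of P1's cell: 216.8927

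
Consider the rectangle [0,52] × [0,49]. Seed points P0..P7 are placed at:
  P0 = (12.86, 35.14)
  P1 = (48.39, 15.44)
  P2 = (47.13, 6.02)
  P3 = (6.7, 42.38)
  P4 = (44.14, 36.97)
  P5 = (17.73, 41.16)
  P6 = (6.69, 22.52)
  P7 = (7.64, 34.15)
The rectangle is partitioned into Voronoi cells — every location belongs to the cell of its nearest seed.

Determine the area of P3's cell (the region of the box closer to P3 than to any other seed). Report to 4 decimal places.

Area of P3's cell: 132.7580

1. box [0,52]×[0,49]: [(0, 0) (52, 0) (52, 49) (0, 49)]
2. ⊥bis P3·P0 via (9.78,38.76): [(0, 30.4389) (21.8153, 49) (0, 49)]  |A|=202.4583
3. ⊥bis P3·P1 via (27.545,28.91): [(0, 30.4389) (21.8153, 49) (0, 49)]  |A|=202.4583
4. ⊥bis P3·P2 via (26.915,24.2): [(0, 30.4389) (21.8153, 49) (0, 49)]  |A|=202.4583
5. ⊥bis P3·P4 via (25.42,39.675): [(0, 30.4389) (21.8153, 49) (0, 49)]  |A|=202.4583
6. ⊥bis P3·P5 via (12.215,41.77): [(0, 30.4389) (12.1004, 40.7343) (13.0147, 49) (0, 49)]  |A|=166.0866
7. ⊥bis P3·P6 via (6.695,32.45): [(0, 32.4534) (2.3663, 32.4522) (12.1004, 40.7343) (13.0147, 49) (0, 49)]  |A|=163.7032
8. ⊥bis P3·P7 via (7.17,38.265): [(0, 37.4461) (9.5127, 38.5326) (12.1004, 40.7343) (13.0147, 49) (0, 49)]  |A|=132.758
9. canonical 5-gon: [(0, 37.4461) (9.5127, 38.5326) (12.1004, 40.7343) (13.0147, 49) (0, 49)]
10. shoelace: 132.758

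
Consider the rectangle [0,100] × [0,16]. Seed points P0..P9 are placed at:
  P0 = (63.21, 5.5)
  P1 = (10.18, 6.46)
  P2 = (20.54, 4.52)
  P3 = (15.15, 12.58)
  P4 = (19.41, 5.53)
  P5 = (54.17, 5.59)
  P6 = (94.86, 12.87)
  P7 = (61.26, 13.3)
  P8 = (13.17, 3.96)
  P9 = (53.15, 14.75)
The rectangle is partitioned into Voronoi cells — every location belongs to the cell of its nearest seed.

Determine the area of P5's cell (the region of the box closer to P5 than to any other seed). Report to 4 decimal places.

Area of P5's cell: 200.9328

1. box [0,100]×[0,16]: [(0, 0) (100, 0) (100, 16) (0, 16)]
2. ⊥bis P5·P0 via (58.69,5.545): [(0, 0) (58.6348, 0) (58.7941, 16) (0, 16)]  |A|=939.4311
3. ⊥bis P5·P1 via (32.175,6.025): [(32.0558, 0) (58.6348, 0) (58.7941, 16) (32.3723, 16)]  |A|=424.0061
4. ⊥bis P5·P2 via (37.355,5.055): [(37.5158, 0) (58.6348, 0) (58.7941, 16) (37.0068, 16)]  |A|=343.2503
5. ⊥bis P5·P3 via (34.66,9.085): [(37.5158, 0) (58.6348, 0) (58.7941, 16) (37.0068, 16)]  |A|=343.2503
6. ⊥bis P5·P4 via (36.79,5.56): [(37.5158, 0) (58.6348, 0) (58.7941, 16) (37.0068, 16)]  |A|=343.2503
7. ⊥bis P5·P6 via (74.515,9.23): [(37.5158, 0) (58.6348, 0) (58.7941, 16) (37.0068, 16)]  |A|=343.2503
8. ⊥bis P5·P7 via (57.715,9.445): [(37.5158, 0) (58.6348, 0) (58.7196, 8.5212) (50.5868, 16) (37.0068, 16)]  |A|=312.5597
9. ⊥bis P5·P8 via (33.67,4.775): [(37.5158, 0) (58.6348, 0) (58.7196, 8.5212) (50.5868, 16) (37.0068, 16)]  |A|=312.5597
10. ⊥bis P5·P9 via (53.66,10.17): [(37.2504, 8.3427) (37.5158, 0) (58.6348, 0) (58.7196, 8.5212) (56.5738, 10.4945)]  |A|=200.9328
11. canonical 5-gon: [(37.2504, 8.3427) (37.5158, 0) (58.6348, 0) (58.7196, 8.5212) (56.5738, 10.4945)]
12. shoelace: 200.9328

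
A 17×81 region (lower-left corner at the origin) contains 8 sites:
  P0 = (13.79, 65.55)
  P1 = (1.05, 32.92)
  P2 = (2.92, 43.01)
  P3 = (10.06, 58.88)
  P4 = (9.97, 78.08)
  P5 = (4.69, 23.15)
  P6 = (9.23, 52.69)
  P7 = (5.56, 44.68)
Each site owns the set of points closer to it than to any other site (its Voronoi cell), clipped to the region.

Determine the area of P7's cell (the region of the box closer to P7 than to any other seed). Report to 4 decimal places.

1. box [0,17]×[0,81]: [(0, 0) (17, 0) (17, 81) (0, 81)]
2. ⊥bis P7·P0 via (9.675,55.115): [(0, 58.9303) (0, 0) (17, 0) (17, 52.2264)]  |A|=944.8321
3. ⊥bis P7·P1 via (3.305,38.8): [(0, 58.9303) (0, 40.0675) (17, 33.5479) (17, 52.2264)]  |A|=319.1012
4. ⊥bis P7·P2 via (4.24,43.845): [(0, 58.9303) (0, 50.5478) (8.753, 36.7107) (17, 33.5479) (17, 52.2264)]  |A|=273.2342
5. ⊥bis P7·P3 via (7.81,51.78): [(0, 54.255) (0, 50.5478) (8.753, 36.7107) (17, 33.5479) (17, 48.8677)]  |A|=204.9449
6. ⊥bis P7·P4 via (7.765,61.38): [(0, 54.255) (0, 50.5478) (8.753, 36.7107) (17, 33.5479) (17, 48.8677)]  |A|=204.9449
7. ⊥bis P7·P5 via (5.125,33.915): [(0, 54.255) (0, 50.5478) (8.753, 36.7107) (17, 33.5479) (17, 48.8677)]  |A|=204.9449
8. ⊥bis P7·P6 via (7.395,48.685): [(0, 52.0732) (0, 50.5478) (8.753, 36.7107) (17, 33.5479) (17, 44.2842)]  |A|=147.4403
9. canonical 5-gon: [(0, 52.0732) (0, 50.5478) (8.753, 36.7107) (17, 33.5479) (17, 44.2842)]
10. shoelace: 147.4403

Area of P7's cell: 147.4403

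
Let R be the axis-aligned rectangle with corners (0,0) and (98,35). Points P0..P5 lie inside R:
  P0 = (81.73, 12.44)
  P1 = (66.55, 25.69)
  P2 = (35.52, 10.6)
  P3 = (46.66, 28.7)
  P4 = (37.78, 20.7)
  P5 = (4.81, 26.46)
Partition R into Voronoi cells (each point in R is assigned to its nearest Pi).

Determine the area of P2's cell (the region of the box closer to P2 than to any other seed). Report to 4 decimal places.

1. box [0,98]×[0,35]: [(0, 0) (98, 0) (98, 35) (0, 35)]
2. ⊥bis P2·P0 via (58.625,11.52): [(0, 0) (59.0837, 0) (57.6901, 35) (0, 35)]  |A|=2043.541
3. ⊥bis P2·P1 via (51.035,18.145): [(0, 0) (59.0837, 0) (59.0146, 1.7364) (42.8384, 35) (0, 35)]  |A|=1796.5302
4. ⊥bis P2·P3 via (41.09,19.65): [(0, 0) (59.0837, 0) (59.0146, 1.7364) (54.2385, 11.5575) (16.1497, 35) (0, 35)]  |A|=1483.7054
5. ⊥bis P2·P4 via (36.65,15.65): [(0, 23.8509) (0, 0) (59.0837, 0) (59.0146, 1.7364) (54.2385, 11.5575) (53.8381, 11.804)]  |A|=996.2778
6. ⊥bis P2·P5 via (20.165,18.53): [(20.5394, 19.2549) (10.5953, 0) (59.0837, 0) (59.0146, 1.7364) (54.2385, 11.5575) (53.8381, 11.804)]  |A|=649.3305
7. canonical 6-gon: [(20.5394, 19.2549) (10.5953, 0) (59.0837, 0) (59.0146, 1.7364) (54.2385, 11.5575) (53.8381, 11.804)]
8. shoelace: 649.3305

Area of P2's cell: 649.3305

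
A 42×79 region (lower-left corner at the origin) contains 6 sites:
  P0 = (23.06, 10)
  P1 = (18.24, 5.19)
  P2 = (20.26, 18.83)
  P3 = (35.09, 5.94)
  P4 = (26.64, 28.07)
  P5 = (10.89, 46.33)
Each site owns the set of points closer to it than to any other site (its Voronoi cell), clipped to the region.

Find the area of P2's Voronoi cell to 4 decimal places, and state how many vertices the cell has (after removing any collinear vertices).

1. box [0,42]×[0,79]: [(0, 0) (42, 0) (42, 79) (0, 79)]
2. ⊥bis P2·P0 via (21.66,14.415): [(0, 7.5466) (42, 20.8648) (42, 79) (0, 79)]  |A|=2721.36
3. ⊥bis P2·P1 via (19.25,12.01): [(0, 14.8608) (15.7229, 12.5323) (42, 20.8648) (42, 79) (0, 79)]  |A|=2663.8597
4. ⊥bis P2·P3 via (27.675,12.385): [(0, 14.8608) (15.7229, 12.5323) (32.3994, 17.8205) (42, 28.866) (42, 79) (0, 79)]  |A|=2625.452
5. ⊥bis P2·P4 via (23.45,23.45): [(0, 39.6417) (0, 14.8608) (15.7229, 12.5323) (31.8537, 17.6474)]  |A|=453.6733
6. ⊥bis P2·P5 via (15.575,32.58): [(11.9942, 31.3599) (0, 27.2732) (0, 14.8608) (15.7229, 12.5323) (31.8537, 17.6474)]  |A|=379.498
7. canonical 5-gon: [(11.9942, 31.3599) (0, 27.2732) (0, 14.8608) (15.7229, 12.5323) (31.8537, 17.6474)]
8. shoelace: 379.498

Area of P2's cell: 379.4980 (5 vertices)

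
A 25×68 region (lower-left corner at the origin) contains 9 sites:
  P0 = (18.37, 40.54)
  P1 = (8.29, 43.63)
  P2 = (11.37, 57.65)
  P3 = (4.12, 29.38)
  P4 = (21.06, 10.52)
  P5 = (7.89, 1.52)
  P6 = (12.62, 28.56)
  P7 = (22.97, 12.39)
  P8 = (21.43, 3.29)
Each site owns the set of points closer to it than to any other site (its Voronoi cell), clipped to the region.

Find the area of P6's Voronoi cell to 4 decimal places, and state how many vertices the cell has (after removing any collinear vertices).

1. box [0,25]×[0,68]: [(0, 0) (25, 0) (25, 68) (0, 68)]
2. ⊥bis P6·P0 via (15.495,34.55): [(0, 41.9871) (0, 0) (25, 0) (25, 29.9879)]  |A|=899.6875
3. ⊥bis P6·P1 via (10.455,36.095): [(11.5941, 36.4223) (0, 33.091) (0, 0) (25, 0) (25, 29.9879)]  |A|=848.1165
4. ⊥bis P6·P2 via (11.995,43.105): [(11.5941, 36.4223) (0, 33.091) (0, 0) (25, 0) (25, 29.9879)]  |A|=848.1165
5. ⊥bis P6·P3 via (8.37,28.97): [(11.5941, 36.4223) (9.0175, 35.682) (5.5752, 0) (25, 0) (25, 29.9879)]  |A|=599.4493
6. ⊥bis P6·P4 via (16.84,19.54): [(11.5941, 36.4223) (9.0175, 35.682) (7.0169, 14.9443) (25, 23.3576) (25, 29.9879)]  |A|=244.2837
7. ⊥bis P6·P5 via (10.255,15.04): [(11.5941, 36.4223) (9.0175, 35.682) (7.0797, 15.5954) (8.0471, 15.4262) (25, 23.3576) (25, 29.9879)]  |A|=243.9635
8. ⊥bis P6·P7 via (17.795,20.475): [(11.5941, 36.4223) (9.0175, 35.682) (7.0797, 15.5954) (8.0471, 15.4262) (14.9603, 18.6606) (25, 25.0867) (25, 29.9879)]  |A|=235.2837
9. ⊥bis P6·P8 via (17.025,15.925): [(11.5941, 36.4223) (9.0175, 35.682) (7.0797, 15.5954) (8.0471, 15.4262) (14.9603, 18.6606) (25, 25.0867) (25, 29.9879)]  |A|=235.2837
10. canonical 7-gon: [(11.5941, 36.4223) (9.0175, 35.682) (7.0797, 15.5954) (8.0471, 15.4262) (14.9603, 18.6606) (25, 25.0867) (25, 29.9879)]
11. shoelace: 235.2837

Area of P6's cell: 235.2837 (7 vertices)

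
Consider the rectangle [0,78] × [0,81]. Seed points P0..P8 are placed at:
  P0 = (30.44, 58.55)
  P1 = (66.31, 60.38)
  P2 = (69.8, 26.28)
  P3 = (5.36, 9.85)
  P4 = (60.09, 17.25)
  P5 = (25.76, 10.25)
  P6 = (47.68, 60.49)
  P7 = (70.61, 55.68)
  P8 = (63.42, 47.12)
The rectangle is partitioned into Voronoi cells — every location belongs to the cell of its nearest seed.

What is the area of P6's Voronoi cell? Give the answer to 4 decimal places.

1. box [0,78]×[0,81]: [(0, 0) (78, 0) (78, 81) (0, 81)]
2. ⊥bis P6·P0 via (39.06,59.52): [(45.7577, 0) (78, 0) (78, 81) (36.6429, 81)]  |A|=2980.7756
3. ⊥bis P6·P1 via (56.995,60.435): [(45.7577, 0) (56.6382, 0) (57.1164, 81) (36.6429, 81)]  |A|=1269.8364
4. ⊥bis P6·P2 via (58.74,43.385): [(42.0873, 32.6175) (56.8873, 42.187) (57.1164, 81) (36.6429, 81)]  |A|=781.3994
5. ⊥bis P6·P3 via (26.52,35.17): [(42.0873, 32.6175) (56.8873, 42.187) (57.1164, 81) (36.6429, 81)]  |A|=781.3994
6. ⊥bis P6·P4 via (53.885,38.87): [(41.7748, 35.3943) (50.059, 37.7719) (56.8873, 42.187) (57.1164, 81) (36.6429, 81)]  |A|=769.5258
7. ⊥bis P6·P5 via (36.72,35.37): [(41.7748, 35.3943) (50.059, 37.7719) (56.8873, 42.187) (57.1164, 81) (36.6429, 81)]  |A|=769.5258
8. ⊥bis P6·P7 via (59.145,58.085): [(41.7748, 35.3943) (50.059, 37.7719) (55.6411, 41.3813) (56.9185, 47.4707) (57.1164, 81) (36.6429, 81)]  |A|=766.2461
9. ⊥bis P6·P8 via (55.55,53.805): [(41.5569, 37.3314) (56.9657, 55.4716) (57.1164, 81) (36.6429, 81)]  |A|=642.3395
10. canonical 4-gon: [(41.5569, 37.3314) (56.9657, 55.4716) (57.1164, 81) (36.6429, 81)]
11. shoelace: 642.3395

Area of P6's cell: 642.3395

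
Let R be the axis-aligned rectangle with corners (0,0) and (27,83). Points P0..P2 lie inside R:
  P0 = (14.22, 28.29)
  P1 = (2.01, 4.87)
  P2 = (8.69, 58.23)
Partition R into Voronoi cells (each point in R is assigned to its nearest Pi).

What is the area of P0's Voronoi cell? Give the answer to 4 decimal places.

Area of P0's cell: 806.3599

1. box [0,27]×[0,83]: [(0, 0) (27, 0) (27, 83) (0, 83)]
2. ⊥bis P0·P1 via (8.115,16.58): [(0, 20.8107) (27, 6.7343) (27, 83) (0, 83)]  |A|=1869.1416
3. ⊥bis P0·P2 via (11.455,43.26): [(0, 41.1442) (0, 20.8107) (27, 6.7343) (27, 46.1312)]  |A|=806.3599
4. canonical 4-gon: [(0, 41.1442) (0, 20.8107) (27, 6.7343) (27, 46.1312)]
5. shoelace: 806.3599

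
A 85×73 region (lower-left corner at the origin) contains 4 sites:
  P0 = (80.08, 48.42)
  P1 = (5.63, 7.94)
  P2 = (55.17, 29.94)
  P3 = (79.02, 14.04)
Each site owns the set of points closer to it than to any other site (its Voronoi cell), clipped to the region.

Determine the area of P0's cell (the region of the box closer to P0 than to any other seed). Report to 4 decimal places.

Area of P0's cell: 1126.4675

1. box [0,85]×[0,73]: [(0, 0) (85, 0) (85, 73) (0, 73)]
2. ⊥bis P0·P1 via (42.855,28.18): [(58.177, 0) (85, 0) (85, 73) (18.4854, 73)]  |A|=3406.8192
3. ⊥bis P0·P2 via (67.625,39.18): [(85, 15.7595) (85, 73) (42.5349, 73)]  |A|=1215.3613
4. ⊥bis P0·P3 via (79.55,31.23): [(73.3818, 31.4202) (85, 31.062) (85, 73) (42.5349, 73)]  |A|=1126.4675
5. canonical 4-gon: [(73.3818, 31.4202) (85, 31.062) (85, 73) (42.5349, 73)]
6. shoelace: 1126.4675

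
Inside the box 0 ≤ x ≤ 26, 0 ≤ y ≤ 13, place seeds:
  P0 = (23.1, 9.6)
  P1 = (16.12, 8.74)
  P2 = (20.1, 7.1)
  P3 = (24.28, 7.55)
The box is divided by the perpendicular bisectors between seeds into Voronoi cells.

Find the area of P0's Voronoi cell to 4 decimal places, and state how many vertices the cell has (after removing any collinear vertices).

1. box [0,26]×[0,13]: [(0, 0) (26, 0) (26, 13) (0, 13)]
2. ⊥bis P0·P1 via (19.61,9.17): [(20.7398, 0) (26, 0) (26, 13) (19.1381, 13)]  |A|=78.7934
3. ⊥bis P0·P2 via (21.6,8.35): [(19.3833, 11.0101) (26, 3.07) (26, 13) (19.1381, 13)]  |A|=39.6794
4. ⊥bis P0·P3 via (23.69,8.575): [(19.3833, 11.0101) (22.1508, 7.689) (26, 9.9047) (26, 13) (19.1381, 13)]  |A|=26.5254
5. canonical 5-gon: [(19.3833, 11.0101) (22.1508, 7.689) (26, 9.9047) (26, 13) (19.1381, 13)]
6. shoelace: 26.5254

Area of P0's cell: 26.5254 (5 vertices)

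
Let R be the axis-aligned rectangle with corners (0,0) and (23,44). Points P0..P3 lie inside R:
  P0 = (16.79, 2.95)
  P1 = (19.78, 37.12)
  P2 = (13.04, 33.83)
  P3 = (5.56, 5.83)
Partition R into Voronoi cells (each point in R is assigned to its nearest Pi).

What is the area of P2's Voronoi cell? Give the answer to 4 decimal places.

1. box [0,23]×[0,44]: [(0, 0) (23, 0) (23, 44) (0, 44)]
2. ⊥bis P2·P0 via (14.915,18.39): [(0, 16.5788) (23, 19.3718) (23, 44) (0, 44)]  |A|=598.5683
3. ⊥bis P2·P1 via (16.41,35.475): [(0, 16.5788) (23, 19.3718) (23, 21.9745) (12.2487, 44) (0, 44)]  |A|=480.1669
4. ⊥bis P2·P3 via (9.3,19.83): [(0, 22.3144) (14.7606, 18.3712) (23, 19.3718) (23, 21.9745) (12.2487, 44) (0, 44)]  |A|=437.836
5. canonical 6-gon: [(0, 22.3144) (14.7606, 18.3712) (23, 19.3718) (23, 21.9745) (12.2487, 44) (0, 44)]
6. shoelace: 437.836

Area of P2's cell: 437.8360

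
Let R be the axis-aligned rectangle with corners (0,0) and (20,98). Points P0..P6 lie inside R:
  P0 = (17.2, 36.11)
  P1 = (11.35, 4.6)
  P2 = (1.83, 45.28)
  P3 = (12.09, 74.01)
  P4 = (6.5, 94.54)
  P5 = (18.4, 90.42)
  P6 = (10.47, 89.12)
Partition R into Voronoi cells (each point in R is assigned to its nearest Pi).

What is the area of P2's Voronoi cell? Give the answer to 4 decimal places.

Area of P2's cell: 343.6760

1. box [0,20]×[0,98]: [(0, 0) (20, 0) (20, 98) (0, 98)]
2. ⊥bis P2·P0 via (9.515,40.695): [(0, 24.7467) (20, 58.2691) (20, 98) (0, 98)]  |A|=1129.8417
3. ⊥bis P2·P1 via (6.59,24.94): [(0, 24.7467) (20, 58.2691) (20, 98) (0, 98)]  |A|=1129.8417
4. ⊥bis P2·P3 via (6.96,59.645): [(0, 62.1305) (0, 24.7467) (18.3864, 55.5644)]  |A|=343.676
5. ⊥bis P2·P4 via (4.165,69.91): [(0, 62.1305) (0, 24.7467) (18.3864, 55.5644)]  |A|=343.676
6. ⊥bis P2·P5 via (10.115,67.85): [(0, 62.1305) (0, 24.7467) (18.3864, 55.5644)]  |A|=343.676
7. ⊥bis P2·P6 via (6.15,67.2): [(0, 62.1305) (0, 24.7467) (18.3864, 55.5644)]  |A|=343.676
8. canonical 3-gon: [(0, 62.1305) (0, 24.7467) (18.3864, 55.5644)]
9. shoelace: 343.676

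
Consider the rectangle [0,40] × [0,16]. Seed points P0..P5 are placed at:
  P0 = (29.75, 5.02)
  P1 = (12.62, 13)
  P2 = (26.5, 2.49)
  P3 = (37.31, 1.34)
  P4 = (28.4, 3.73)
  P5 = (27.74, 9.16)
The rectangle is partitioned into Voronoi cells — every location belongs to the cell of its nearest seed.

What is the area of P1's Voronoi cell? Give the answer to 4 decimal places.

Area of P1's cell: 296.9779

1. box [0,40]×[0,16]: [(0, 0) (40, 0) (40, 16) (0, 16)]
2. ⊥bis P1·P0 via (21.185,9.01): [(0, 0) (16.9877, 0) (24.4413, 16) (0, 16)]  |A|=331.4319
3. ⊥bis P1·P2 via (19.56,7.745): [(0, 0) (13.6955, 0) (22.2517, 11.2998) (24.4413, 16) (0, 16)]  |A|=312.8311
4. ⊥bis P1·P3 via (24.965,7.17): [(0, 0) (13.6955, 0) (22.2517, 11.2998) (24.4413, 16) (0, 16)]  |A|=312.8311
5. ⊥bis P1·P4 via (20.51,8.365): [(0, 0) (13.6955, 0) (22.173, 11.1958) (22.3193, 11.4449) (24.4413, 16) (0, 16)]  |A|=312.8289
6. ⊥bis P1·P5 via (20.18,11.08): [(0, 0) (13.6955, 0) (19.2185, 7.294) (21.4295, 16) (0, 16)]  |A|=296.9779
7. canonical 5-gon: [(0, 0) (13.6955, 0) (19.2185, 7.294) (21.4295, 16) (0, 16)]
8. shoelace: 296.9779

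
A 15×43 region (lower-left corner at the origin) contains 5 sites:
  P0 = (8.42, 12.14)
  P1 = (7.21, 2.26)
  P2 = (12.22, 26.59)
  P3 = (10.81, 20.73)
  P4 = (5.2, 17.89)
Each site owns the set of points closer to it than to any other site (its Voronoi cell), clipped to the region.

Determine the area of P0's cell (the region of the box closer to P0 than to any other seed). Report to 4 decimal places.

1. box [0,15]×[0,43]: [(0, 0) (15, 0) (15, 43) (0, 43)]
2. ⊥bis P0·P1 via (7.815,7.2): [(0, 8.1571) (15, 6.3201) (15, 43) (0, 43)]  |A|=536.4213
3. ⊥bis P0·P2 via (10.32,19.365): [(0, 22.0789) (0, 8.1571) (15, 6.3201) (15, 18.1343)]  |A|=193.0202
4. ⊥bis P0·P3 via (9.615,16.435): [(0, 19.1102) (0, 8.1571) (15, 6.3201) (15, 14.9367)]  |A|=146.7732
5. ⊥bis P0·P4 via (6.81,15.015): [(9.4351, 16.4851) (0, 11.2014) (0, 8.1571) (15, 6.3201) (15, 14.9367)]  |A|=109.4631
6. canonical 5-gon: [(9.4351, 16.4851) (0, 11.2014) (0, 8.1571) (15, 6.3201) (15, 14.9367)]
7. shoelace: 109.4631

Area of P0's cell: 109.4631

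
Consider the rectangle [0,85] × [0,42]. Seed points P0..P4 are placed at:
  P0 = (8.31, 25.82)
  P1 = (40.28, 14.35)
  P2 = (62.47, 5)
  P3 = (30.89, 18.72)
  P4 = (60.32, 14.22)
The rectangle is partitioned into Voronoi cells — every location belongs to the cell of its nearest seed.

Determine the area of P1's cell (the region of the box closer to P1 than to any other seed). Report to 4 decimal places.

Area of P1's cell: 522.3866

1. box [0,85]×[0,42]: [(0, 0) (85, 0) (85, 42) (0, 42)]
2. ⊥bis P1·P0 via (24.295,20.085): [(17.089, 0) (85, 0) (85, 42) (32.1575, 42)]  |A|=2535.8223
3. ⊥bis P1·P2 via (51.375,9.675): [(17.089, 0) (47.2983, 0) (64.9955, 42) (32.1575, 42)]  |A|=1323.9927
4. ⊥bis P1·P3 via (35.585,16.535): [(27.8898, 0) (47.2983, 0) (64.9955, 42) (47.4361, 42)]  |A|=776.326
5. ⊥bis P1·P4 via (50.3,14.285): [(27.8898, 0) (47.2983, 0) (50.2528, 7.0118) (50.4798, 42) (47.4361, 42)]  |A|=522.3866
6. canonical 5-gon: [(27.8898, 0) (47.2983, 0) (50.2528, 7.0118) (50.4798, 42) (47.4361, 42)]
7. shoelace: 522.3866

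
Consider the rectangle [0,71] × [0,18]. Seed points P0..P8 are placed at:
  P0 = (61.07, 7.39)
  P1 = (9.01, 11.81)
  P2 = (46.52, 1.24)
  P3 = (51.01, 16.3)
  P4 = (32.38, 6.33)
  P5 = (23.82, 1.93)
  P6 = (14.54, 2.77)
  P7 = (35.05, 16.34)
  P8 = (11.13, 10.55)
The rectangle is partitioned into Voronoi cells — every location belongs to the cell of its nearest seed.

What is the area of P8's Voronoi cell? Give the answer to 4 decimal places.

Area of P8's cell: 117.8133

1. box [0,71]×[0,18]: [(0, 0) (71, 0) (71, 18) (0, 18)]
2. ⊥bis P8·P0 via (36.1,8.97): [(0, 0) (35.5324, 0) (36.6714, 18) (0, 18)]  |A|=649.8342
3. ⊥bis P8·P1 via (10.07,11.18): [(3.4253, 0) (35.5324, 0) (36.6714, 18) (14.1234, 18)]  |A|=491.8961
4. ⊥bis P8·P2 via (28.825,5.895): [(3.4253, 0) (27.2742, 0) (32.0094, 18) (14.1234, 18)]  |A|=375.6148
5. ⊥bis P8·P3 via (31.07,13.425): [(3.4253, 0) (27.2742, 0) (30.9765, 14.0735) (30.4104, 18) (14.1234, 18)]  |A|=372.4754
6. ⊥bis P8·P4 via (21.755,8.44): [(3.4253, 0) (20.0789, 0) (23.6535, 18) (14.1234, 18)]  |A|=235.6537
7. ⊥bis P8·P5 via (17.475,6.24): [(3.4253, 0) (13.2363, 0) (22.9058, 14.235) (23.6535, 18) (14.1234, 18)]  |A|=186.9514
8. ⊥bis P8·P6 via (12.835,6.66): [(5.4632, 3.4289) (19.8484, 9.734) (22.9058, 14.235) (23.6535, 18) (14.1234, 18)]  |A|=120.963
9. ⊥bis P8·P7 via (23.09,13.445): [(5.4632, 3.4289) (19.8484, 9.734) (22.9006, 14.2274) (21.9874, 18) (14.1234, 18)]  |A|=117.8133
10. canonical 5-gon: [(5.4632, 3.4289) (19.8484, 9.734) (22.9006, 14.2274) (21.9874, 18) (14.1234, 18)]
11. shoelace: 117.8133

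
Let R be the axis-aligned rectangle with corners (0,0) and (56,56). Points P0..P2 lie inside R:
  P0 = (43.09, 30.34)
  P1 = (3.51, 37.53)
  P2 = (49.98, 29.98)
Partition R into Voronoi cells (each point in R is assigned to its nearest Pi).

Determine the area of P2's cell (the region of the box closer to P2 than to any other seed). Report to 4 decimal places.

Area of P2's cell: 536.3601

1. box [0,56]×[0,56]: [(0, 0) (56, 0) (56, 56) (0, 56)]
2. ⊥bis P2·P0 via (46.535,30.16): [(44.9592, 0) (56, 0) (56, 56) (47.8851, 56)]  |A|=536.3601
3. ⊥bis P2·P1 via (26.745,33.755): [(44.9592, 0) (56, 0) (56, 56) (47.8851, 56)]  |A|=536.3601
4. canonical 4-gon: [(44.9592, 0) (56, 0) (56, 56) (47.8851, 56)]
5. shoelace: 536.3601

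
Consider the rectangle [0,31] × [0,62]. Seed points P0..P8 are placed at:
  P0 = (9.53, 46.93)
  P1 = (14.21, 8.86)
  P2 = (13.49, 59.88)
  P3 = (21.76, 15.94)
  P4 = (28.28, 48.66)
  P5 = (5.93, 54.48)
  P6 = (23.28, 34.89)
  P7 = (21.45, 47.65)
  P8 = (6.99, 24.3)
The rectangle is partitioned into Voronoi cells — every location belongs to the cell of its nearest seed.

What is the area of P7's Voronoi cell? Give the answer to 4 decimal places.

1. box [0,31]×[0,62]: [(0, 0) (31, 0) (31, 62) (0, 62)]
2. ⊥bis P7·P0 via (15.49,47.29): [(18.3464, 0) (31, 0) (31, 62) (14.6015, 62)]  |A|=900.6145
3. ⊥bis P7·P1 via (17.83,28.255): [(16.6262, 28.4797) (31, 25.7969) (31, 62) (14.6015, 62)]  |A|=535.0302
4. ⊥bis P7·P2 via (17.47,53.765): [(15.1886, 52.2801) (16.6262, 28.4797) (31, 25.7969) (31, 62) (30.1225, 62)]  |A|=459.5989
5. ⊥bis P7·P3 via (21.605,31.795): [(15.1886, 52.2801) (16.429, 31.7444) (31, 31.8868) (31, 62) (30.1225, 62)]  |A|=392.0317
6. ⊥bis P7·P4 via (24.865,48.155): [(23.459, 57.663) (15.1886, 52.2801) (16.429, 31.7444) (27.2761, 31.8504)]  |A|=228.4555
7. ⊥bis P7·P5 via (13.69,51.065): [(23.459, 57.663) (15.1886, 52.2801) (16.429, 31.7444) (27.2761, 31.8504)]  |A|=228.4555
8. ⊥bis P7·P6 via (22.365,41.27): [(25.8101, 41.7641) (23.459, 57.663) (15.1886, 52.2801) (15.9095, 40.3442)]  |A|=131.6708
9. ⊥bis P7·P8 via (14.22,35.975): [(25.8101, 41.7641) (23.459, 57.663) (15.1886, 52.2801) (15.9095, 40.3442)]  |A|=131.6708
10. canonical 4-gon: [(25.8101, 41.7641) (23.459, 57.663) (15.1886, 52.2801) (15.9095, 40.3442)]
11. shoelace: 131.6708

Area of P7's cell: 131.6708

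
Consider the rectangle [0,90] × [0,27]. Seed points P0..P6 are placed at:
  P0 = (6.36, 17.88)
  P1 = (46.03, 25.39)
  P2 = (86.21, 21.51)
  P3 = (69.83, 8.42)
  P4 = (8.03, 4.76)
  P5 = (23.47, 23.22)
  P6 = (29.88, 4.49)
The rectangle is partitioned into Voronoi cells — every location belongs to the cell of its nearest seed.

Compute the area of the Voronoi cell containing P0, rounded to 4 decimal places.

1. box [0,90]×[0,27]: [(0, 0) (90, 0) (90, 27) (0, 27)]
2. ⊥bis P0·P1 via (26.195,21.635): [(0, 0) (30.2908, 0) (25.1793, 27) (0, 27)]  |A|=748.8464
3. ⊥bis P0·P2 via (46.285,19.695): [(0, 0) (30.2908, 0) (25.1793, 27) (0, 27)]  |A|=748.8464
4. ⊥bis P0·P3 via (38.095,13.15): [(0, 0) (30.2908, 0) (25.1793, 27) (0, 27)]  |A|=748.8464
5. ⊥bis P0·P4 via (7.195,11.32): [(0, 10.4042) (27.6547, 13.9242) (25.1793, 27) (0, 27)]  |A|=394.096
6. ⊥bis P0·P5 via (14.915,20.55): [(0, 10.4042) (17.3906, 12.6178) (12.902, 27) (0, 27)]  |A|=237.0855
7. ⊥bis P0·P6 via (18.12,11.185): [(0, 10.4042) (17.3906, 12.6178) (12.902, 27) (0, 27)]  |A|=237.0855
8. canonical 4-gon: [(0, 10.4042) (17.3906, 12.6178) (12.902, 27) (0, 27)]
9. shoelace: 237.0855

Area of P0's cell: 237.0855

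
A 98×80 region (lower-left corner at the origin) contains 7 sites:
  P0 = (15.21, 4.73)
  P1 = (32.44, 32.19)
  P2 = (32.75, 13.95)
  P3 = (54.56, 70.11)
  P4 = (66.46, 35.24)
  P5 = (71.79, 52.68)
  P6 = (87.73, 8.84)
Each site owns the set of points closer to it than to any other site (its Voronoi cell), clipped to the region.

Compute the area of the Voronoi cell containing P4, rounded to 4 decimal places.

Area of P4's cell: 1007.5527

1. box [0,98]×[0,80]: [(0, 0) (98, 0) (98, 80) (0, 80)]
2. ⊥bis P4·P0 via (40.835,19.985): [(52.7324, 0) (98, 0) (98, 80) (5.107, 80)]  |A|=5526.4217
3. ⊥bis P4·P1 via (49.45,33.715): [(52.4266, 0.5137) (52.7324, 0) (98, 0) (98, 80) (45.3004, 80)]  |A|=3929.0109
4. ⊥bis P4·P2 via (49.605,24.595): [(50.3773, 23.3722) (65.1383, 0) (98, 0) (98, 80) (45.3004, 80)]  |A|=3781.0655
5. ⊥bis P4·P3 via (60.51,52.675): [(48.129, 48.4498) (50.3773, 23.3722) (65.1383, 0) (98, 0) (98, 65.4691)]  |A|=2587.3882
6. ⊥bis P4·P5 via (69.125,43.96): [(51.1079, 49.4664) (48.129, 48.4498) (50.3773, 23.3722) (65.1383, 0) (98, 0) (98, 35.1352)]  |A|=1876.1787
7. ⊥bis P4·P6 via (77.095,22.04): [(94.6278, 36.1659) (51.1079, 49.4664) (48.129, 48.4498) (50.3773, 23.3722) (59.9452, 8.2227)]  |A|=1007.5527
8. canonical 5-gon: [(94.6278, 36.1659) (51.1079, 49.4664) (48.129, 48.4498) (50.3773, 23.3722) (59.9452, 8.2227)]
9. shoelace: 1007.5527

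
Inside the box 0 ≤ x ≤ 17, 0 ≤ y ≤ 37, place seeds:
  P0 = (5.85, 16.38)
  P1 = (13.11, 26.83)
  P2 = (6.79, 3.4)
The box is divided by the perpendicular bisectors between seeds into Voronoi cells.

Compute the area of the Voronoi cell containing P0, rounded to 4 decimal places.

Area of P0's cell: 208.0455

1. box [0,17]×[0,37]: [(0, 0) (17, 0) (17, 37) (0, 37)]
2. ⊥bis P0·P1 via (9.48,21.605): [(0, 28.1911) (0, 0) (17, 0) (17, 16.3806)]  |A|=378.8593
3. ⊥bis P0·P2 via (6.32,9.89): [(0, 28.1911) (0, 9.4323) (17, 10.6634) (17, 16.3806)]  |A|=208.0455
4. canonical 4-gon: [(0, 28.1911) (0, 9.4323) (17, 10.6634) (17, 16.3806)]
5. shoelace: 208.0455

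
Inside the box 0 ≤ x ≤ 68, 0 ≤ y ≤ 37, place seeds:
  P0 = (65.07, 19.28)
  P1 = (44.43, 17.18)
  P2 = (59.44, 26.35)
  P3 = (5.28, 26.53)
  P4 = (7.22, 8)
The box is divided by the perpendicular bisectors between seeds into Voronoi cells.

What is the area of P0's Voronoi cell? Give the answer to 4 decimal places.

1. box [0,68]×[0,37]: [(0, 0) (68, 0) (68, 37) (0, 37)]
2. ⊥bis P0·P1 via (54.75,18.23): [(56.6048, 0) (68, 0) (68, 37) (52.8403, 37)]  |A|=491.2664
3. ⊥bis P0·P2 via (62.255,22.815): [(54.881, 16.9429) (56.6048, 0) (68, 0) (68, 27.3899)]  |A|=276.1983
4. ⊥bis P0·P3 via (35.175,22.905): [(54.881, 16.9429) (56.6048, 0) (68, 0) (68, 27.3899)]  |A|=276.1983
5. ⊥bis P0·P4 via (36.145,13.64): [(54.881, 16.9429) (56.6048, 0) (68, 0) (68, 27.3899)]  |A|=276.1983
6. canonical 4-gon: [(54.881, 16.9429) (56.6048, 0) (68, 0) (68, 27.3899)]
7. shoelace: 276.1983

Area of P0's cell: 276.1983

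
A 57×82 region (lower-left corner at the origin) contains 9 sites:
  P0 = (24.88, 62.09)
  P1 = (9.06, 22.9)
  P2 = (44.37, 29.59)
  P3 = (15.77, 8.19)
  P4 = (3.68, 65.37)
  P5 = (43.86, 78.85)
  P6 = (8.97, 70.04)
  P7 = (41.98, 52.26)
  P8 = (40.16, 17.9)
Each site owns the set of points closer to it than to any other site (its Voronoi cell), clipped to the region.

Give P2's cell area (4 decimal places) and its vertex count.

1. box [0,57]×[0,82]: [(0, 0) (57, 0) (57, 82) (0, 82)]
2. ⊥bis P2·P0 via (34.625,45.84): [(0, 25.0757) (0, 0) (57, 0) (57, 59.2581)]  |A|=2403.5124
3. ⊥bis P2·P1 via (26.715,26.245): [(24.1883, 39.5812) (31.6875, 0) (57, 0) (57, 59.2581)]  |A|=1473.1299
4. ⊥bis P2·P3 via (30.07,18.89): [(24.1883, 39.5812) (27.4434, 22.4003) (44.2045, 0) (57, 0) (57, 59.2581)]  |A|=1332.9382
5. ⊥bis P2·P4 via (24.025,47.48): [(24.1883, 39.5812) (27.4434, 22.4003) (44.2045, 0) (57, 0) (57, 59.2581)]  |A|=1332.9382
6. ⊥bis P2·P5 via (44.115,54.22): [(48.6776, 54.2672) (24.1883, 39.5812) (27.4434, 22.4003) (44.2045, 0) (57, 0) (57, 54.3534)]  |A|=1312.5287
7. ⊥bis P2·P6 via (26.67,49.815): [(48.6776, 54.2672) (24.1883, 39.5812) (27.4434, 22.4003) (44.2045, 0) (57, 0) (57, 54.3534)]  |A|=1312.5287
8. ⊥bis P2·P7 via (43.175,40.925): [(24.3105, 38.9362) (27.4434, 22.4003) (44.2045, 0) (57, 0) (57, 42.3825)]  |A|=1045.3267
9. ⊥bis P2·P8 via (42.265,23.745): [(24.3105, 38.9362) (26.0846, 29.5722) (57, 18.4384) (57, 42.3825)]  |A|=526.2311
10. canonical 4-gon: [(24.3105, 38.9362) (26.0846, 29.5722) (57, 18.4384) (57, 42.3825)]
11. shoelace: 526.2311

Area of P2's cell: 526.2311 (4 vertices)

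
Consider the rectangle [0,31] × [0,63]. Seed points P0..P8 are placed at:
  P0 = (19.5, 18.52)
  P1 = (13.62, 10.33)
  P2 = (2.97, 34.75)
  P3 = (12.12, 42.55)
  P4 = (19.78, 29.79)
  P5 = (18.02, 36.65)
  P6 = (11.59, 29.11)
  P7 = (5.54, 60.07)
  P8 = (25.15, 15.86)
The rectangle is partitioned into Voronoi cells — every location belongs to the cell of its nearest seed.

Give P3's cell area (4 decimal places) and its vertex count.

1. box [0,31]×[0,63]: [(0, 0) (31, 0) (31, 63) (0, 63)]
2. ⊥bis P3·P0 via (15.81,30.535): [(0, 25.6795) (31, 35.2001) (31, 63) (0, 63)]  |A|=1009.3664
3. ⊥bis P3·P1 via (12.87,26.44): [(0, 25.8408) (0.6192, 25.8697) (31, 35.2001) (31, 63) (0, 63)]  |A|=1009.3164
4. ⊥bis P3·P2 via (7.545,38.65): [(0, 47.5009) (14.7422, 30.2071) (31, 35.2001) (31, 63) (0, 63)]  |A|=848.5184
5. ⊥bis P3·P4 via (15.95,36.17): [(0, 47.5009) (11.7886, 33.6719) (31, 45.2047) (31, 63) (0, 63)]  |A|=716.8785
6. ⊥bis P3·P5 via (15.07,39.6): [(0, 47.5009) (10.5707, 35.1007) (31, 55.53) (31, 63) (0, 63)]  |A|=590.6614
7. ⊥bis P3·P6 via (11.855,35.83): [(0, 47.5009) (9.8826, 35.9078) (11.3211, 35.8511) (31, 55.53) (31, 63) (0, 63)]  |A|=590.1004
8. ⊥bis P3·P7 via (8.83,51.31): [(0, 47.9937) (0, 47.5009) (9.8826, 35.9078) (11.3211, 35.8511) (31, 55.53) (31, 59.6364)]  |A|=305.3671
9. ⊥bis P3·P8 via (18.635,29.205): [(0, 47.9937) (0, 47.5009) (9.8826, 35.9078) (11.3211, 35.8511) (31, 55.53) (31, 59.6364)]  |A|=305.3671
10. canonical 6-gon: [(0, 47.9937) (0, 47.5009) (9.8826, 35.9078) (11.3211, 35.8511) (31, 55.53) (31, 59.6364)]
11. shoelace: 305.3671

Area of P3's cell: 305.3671 (6 vertices)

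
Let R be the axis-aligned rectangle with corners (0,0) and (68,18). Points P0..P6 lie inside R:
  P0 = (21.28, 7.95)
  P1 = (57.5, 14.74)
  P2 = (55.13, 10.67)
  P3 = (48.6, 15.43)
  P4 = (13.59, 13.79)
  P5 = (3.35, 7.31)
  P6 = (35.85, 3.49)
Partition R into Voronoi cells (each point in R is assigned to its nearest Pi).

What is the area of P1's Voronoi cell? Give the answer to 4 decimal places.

Area of P1's cell: 115.4896

1. box [0,68]×[0,18]: [(0, 0) (68, 0) (68, 18) (0, 18)]
2. ⊥bis P1·P0 via (39.39,11.345): [(41.5168, 0) (68, 0) (68, 18) (38.1424, 18)]  |A|=507.0671
3. ⊥bis P1·P2 via (56.315,12.705): [(68, 5.9007) (68, 18) (47.2219, 18)]  |A|=125.7001
4. ⊥bis P1·P3 via (53.05,15.085): [(53.0145, 14.6269) (68, 5.9007) (68, 18) (53.276, 18)]  |A|=115.4896
5. ⊥bis P1·P4 via (35.545,14.265): [(53.0145, 14.6269) (68, 5.9007) (68, 18) (53.276, 18)]  |A|=115.4896
6. ⊥bis P1·P5 via (30.425,11.025): [(53.0145, 14.6269) (68, 5.9007) (68, 18) (53.276, 18)]  |A|=115.4896
7. ⊥bis P1·P6 via (46.675,9.115): [(53.0145, 14.6269) (68, 5.9007) (68, 18) (53.276, 18)]  |A|=115.4896
8. canonical 4-gon: [(53.0145, 14.6269) (68, 5.9007) (68, 18) (53.276, 18)]
9. shoelace: 115.4896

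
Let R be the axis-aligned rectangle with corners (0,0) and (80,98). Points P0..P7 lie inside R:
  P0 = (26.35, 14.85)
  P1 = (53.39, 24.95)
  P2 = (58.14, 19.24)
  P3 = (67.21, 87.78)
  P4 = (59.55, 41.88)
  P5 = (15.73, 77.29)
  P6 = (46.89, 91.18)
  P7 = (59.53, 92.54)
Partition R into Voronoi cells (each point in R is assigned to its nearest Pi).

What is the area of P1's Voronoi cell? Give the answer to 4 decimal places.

1. box [0,80]×[0,98]: [(0, 0) (80, 0) (80, 98) (0, 98)]
2. ⊥bis P1·P0 via (39.87,19.9): [(47.3031, 0) (80, 0) (80, 98) (10.698, 98)]  |A|=4997.9464
3. ⊥bis P1·P2 via (55.765,22.095): [(43.0126, 11.4866) (80, 42.2555) (80, 98) (10.698, 98)]  |A|=4028.6978
4. ⊥bis P1·P3 via (60.3,56.365): [(23.2016, 64.5251) (43.0126, 11.4866) (80, 42.2555) (80, 52.0318)]  |A|=1563.3003
5. ⊥bis P1·P4 via (56.47,33.415): [(31.417, 42.5306) (43.0126, 11.4866) (65.4466, 30.1489)]  |A|=456.4199
6. ⊥bis P1·P5 via (34.56,51.12): [(31.417, 42.5306) (43.0126, 11.4866) (65.4466, 30.1489)]  |A|=456.4199
7. ⊥bis P1·P6 via (50.14,58.065): [(31.417, 42.5306) (43.0126, 11.4866) (65.4466, 30.1489)]  |A|=456.4199
8. ⊥bis P1·P7 via (56.46,58.745): [(31.417, 42.5306) (43.0126, 11.4866) (65.4466, 30.1489)]  |A|=456.4199
9. canonical 3-gon: [(31.417, 42.5306) (43.0126, 11.4866) (65.4466, 30.1489)]
10. shoelace: 456.4199

Area of P1's cell: 456.4199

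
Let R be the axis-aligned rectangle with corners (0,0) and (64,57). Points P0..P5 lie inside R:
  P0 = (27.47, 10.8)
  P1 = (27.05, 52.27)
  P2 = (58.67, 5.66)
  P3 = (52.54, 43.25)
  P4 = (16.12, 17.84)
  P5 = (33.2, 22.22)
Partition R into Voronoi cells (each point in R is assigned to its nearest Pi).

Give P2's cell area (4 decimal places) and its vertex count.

Area of P2's cell: 449.8679 (5 vertices)

1. box [0,64]×[0,57]: [(0, 0) (64, 0) (64, 57) (0, 57)]
2. ⊥bis P2·P0 via (43.07,8.23): [(41.7142, 0) (64, 0) (64, 57) (51.1045, 57)]  |A|=1002.6669
3. ⊥bis P2·P1 via (42.86,28.965): [(46.9422, 31.7343) (41.7142, 0) (64, 0) (64, 43.3063)]  |A|=722.9683
4. ⊥bis P2·P3 via (55.605,24.455): [(45.4707, 22.8023) (41.7142, 0) (64, 0) (64, 25.824)]  |A|=493.3352
5. ⊥bis P2·P4 via (37.395,11.75): [(45.4707, 22.8023) (41.7142, 0) (64, 0) (64, 25.824)]  |A|=493.3352
6. ⊥bis P2·P5 via (45.935,13.94): [(52.4356, 23.9381) (43.3576, 9.9759) (41.7142, 0) (64, 0) (64, 25.824)]  |A|=449.8679
7. canonical 5-gon: [(52.4356, 23.9381) (43.3576, 9.9759) (41.7142, 0) (64, 0) (64, 25.824)]
8. shoelace: 449.8679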